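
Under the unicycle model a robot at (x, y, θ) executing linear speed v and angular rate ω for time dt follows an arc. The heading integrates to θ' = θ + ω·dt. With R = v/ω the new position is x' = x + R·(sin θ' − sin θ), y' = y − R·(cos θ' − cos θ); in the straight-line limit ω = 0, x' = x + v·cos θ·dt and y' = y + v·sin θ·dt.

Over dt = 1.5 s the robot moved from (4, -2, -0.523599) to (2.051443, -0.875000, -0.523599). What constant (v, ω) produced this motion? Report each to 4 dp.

v = -1.5000, ω = 0.0000

Δθ = -0.523599 − -0.523599 = 0.000000
ω = Δθ/dt = 0.000000/1.5 = 0.0000
ω = 0 → v = (Δx·cos θ + Δy·sin θ)/dt = -1.5000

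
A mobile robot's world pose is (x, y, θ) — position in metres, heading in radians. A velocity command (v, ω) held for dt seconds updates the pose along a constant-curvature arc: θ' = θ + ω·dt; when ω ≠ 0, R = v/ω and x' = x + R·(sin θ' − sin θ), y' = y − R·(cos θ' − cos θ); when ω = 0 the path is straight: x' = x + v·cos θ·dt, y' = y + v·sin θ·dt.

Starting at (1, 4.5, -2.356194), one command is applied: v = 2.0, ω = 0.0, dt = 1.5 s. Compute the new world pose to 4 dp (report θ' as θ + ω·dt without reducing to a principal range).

(-1.1213, 2.3787, -2.3562)

θ' = -2.3562 + 0.0·1.5 = -2.3562
ω = 0 → straight: x' = 1 + 2.0·cos(-2.3562)·1.5 = -1.1213
y' = 4.5 + 2.0·sin(-2.3562)·1.5 = 2.3787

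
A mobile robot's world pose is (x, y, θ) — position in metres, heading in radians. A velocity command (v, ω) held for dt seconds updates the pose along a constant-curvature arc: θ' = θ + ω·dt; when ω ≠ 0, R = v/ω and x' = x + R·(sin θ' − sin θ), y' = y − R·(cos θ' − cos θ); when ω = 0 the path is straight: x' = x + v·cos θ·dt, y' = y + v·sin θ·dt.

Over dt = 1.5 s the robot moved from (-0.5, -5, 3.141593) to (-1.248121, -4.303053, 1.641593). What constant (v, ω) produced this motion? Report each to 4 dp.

v = 0.7500, ω = -1.0000

Δθ = 1.641593 − 3.141593 = -1.500000
ω = Δθ/dt = -1.500000/1.5 = -1.0000
R = Δx/(sin θ' − sin θ) = -0.7500
v = R·ω = -0.7500·-1.0000 = 0.7500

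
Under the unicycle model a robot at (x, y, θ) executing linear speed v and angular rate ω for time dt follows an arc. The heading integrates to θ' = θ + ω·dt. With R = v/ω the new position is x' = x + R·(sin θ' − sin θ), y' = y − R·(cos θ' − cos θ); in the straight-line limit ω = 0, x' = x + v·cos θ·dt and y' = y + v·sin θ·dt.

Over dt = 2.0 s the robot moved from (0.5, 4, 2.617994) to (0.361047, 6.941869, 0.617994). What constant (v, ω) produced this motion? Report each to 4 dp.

v = 1.7500, ω = -1.0000

Δθ = 0.617994 − 2.617994 = -2.000000
ω = Δθ/dt = -2.000000/2.0 = -1.0000
R = −Δy/(cos θ' − cos θ) = -1.7500
v = R·ω = -1.7500·-1.0000 = 1.7500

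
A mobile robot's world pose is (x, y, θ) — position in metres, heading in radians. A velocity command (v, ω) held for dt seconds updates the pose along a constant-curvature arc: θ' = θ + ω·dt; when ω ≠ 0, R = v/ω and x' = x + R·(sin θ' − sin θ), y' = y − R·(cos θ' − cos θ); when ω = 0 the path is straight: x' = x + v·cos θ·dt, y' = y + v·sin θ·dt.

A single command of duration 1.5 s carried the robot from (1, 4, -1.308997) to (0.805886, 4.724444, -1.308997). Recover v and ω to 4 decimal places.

Δθ = -1.308997 − -1.308997 = 0.000000
ω = Δθ/dt = 0.000000/1.5 = 0.0000
ω = 0 → v = (Δx·cos θ + Δy·sin θ)/dt = -0.5000

v = -0.5000, ω = 0.0000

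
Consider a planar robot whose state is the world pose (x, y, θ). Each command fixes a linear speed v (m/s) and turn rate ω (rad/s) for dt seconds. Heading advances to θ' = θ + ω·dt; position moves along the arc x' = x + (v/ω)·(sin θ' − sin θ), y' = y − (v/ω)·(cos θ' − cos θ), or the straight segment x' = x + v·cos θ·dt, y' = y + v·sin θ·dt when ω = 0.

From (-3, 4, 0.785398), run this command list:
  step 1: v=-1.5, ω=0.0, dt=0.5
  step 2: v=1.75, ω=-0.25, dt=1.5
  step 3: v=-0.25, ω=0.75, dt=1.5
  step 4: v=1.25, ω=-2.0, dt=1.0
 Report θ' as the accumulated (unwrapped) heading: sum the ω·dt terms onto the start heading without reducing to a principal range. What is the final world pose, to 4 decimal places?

step 1: θ'=0.7854 (straight) → pose (-3.5303, 3.4697, 0.7854)
step 2: θ'=0.4104 (R=-7.0000) → pose (-1.3734, 4.9387, 0.4104)
step 3: θ'=1.5354 (R=-0.3333) → pose (-1.5735, 4.6448, 1.5354)
step 4: θ'=-0.4646 (R=-0.6250) → pose (-0.6689, 5.1814, -0.4646)

(-0.6689, 5.1814, -0.4646)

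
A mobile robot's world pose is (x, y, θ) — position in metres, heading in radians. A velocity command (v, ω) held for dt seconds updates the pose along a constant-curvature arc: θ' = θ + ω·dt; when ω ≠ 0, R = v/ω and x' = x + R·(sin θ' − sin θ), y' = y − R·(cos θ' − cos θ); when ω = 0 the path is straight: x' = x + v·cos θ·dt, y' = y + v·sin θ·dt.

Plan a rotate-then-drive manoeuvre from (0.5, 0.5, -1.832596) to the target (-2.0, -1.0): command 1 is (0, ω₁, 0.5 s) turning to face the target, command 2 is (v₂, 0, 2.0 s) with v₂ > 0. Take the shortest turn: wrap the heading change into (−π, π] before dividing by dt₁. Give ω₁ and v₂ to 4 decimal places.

heading to target = atan2(-1−0.5, -2−0.5) = -2.6012
Δθ = wrap(-2.6012 − -1.8326) = -0.7686; ω₁ = Δθ/dt₁ = -1.5372
distance = √((-2−0.5)² + (-1−0.5)²) = 2.9155; v₂ = distance/dt₂ = 1.4577

ω₁ = -1.5372, v₂ = 1.4577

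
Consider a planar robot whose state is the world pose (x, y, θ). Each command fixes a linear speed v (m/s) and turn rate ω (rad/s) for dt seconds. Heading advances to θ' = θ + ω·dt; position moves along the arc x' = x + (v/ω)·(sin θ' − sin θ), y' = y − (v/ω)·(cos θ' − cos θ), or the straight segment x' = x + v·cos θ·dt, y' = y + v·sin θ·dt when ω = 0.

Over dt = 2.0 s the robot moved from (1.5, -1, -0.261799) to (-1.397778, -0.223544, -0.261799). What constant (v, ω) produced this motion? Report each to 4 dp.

v = -1.5000, ω = 0.0000

Δθ = -0.261799 − -0.261799 = 0.000000
ω = Δθ/dt = 0.000000/2.0 = 0.0000
ω = 0 → v = (Δx·cos θ + Δy·sin θ)/dt = -1.5000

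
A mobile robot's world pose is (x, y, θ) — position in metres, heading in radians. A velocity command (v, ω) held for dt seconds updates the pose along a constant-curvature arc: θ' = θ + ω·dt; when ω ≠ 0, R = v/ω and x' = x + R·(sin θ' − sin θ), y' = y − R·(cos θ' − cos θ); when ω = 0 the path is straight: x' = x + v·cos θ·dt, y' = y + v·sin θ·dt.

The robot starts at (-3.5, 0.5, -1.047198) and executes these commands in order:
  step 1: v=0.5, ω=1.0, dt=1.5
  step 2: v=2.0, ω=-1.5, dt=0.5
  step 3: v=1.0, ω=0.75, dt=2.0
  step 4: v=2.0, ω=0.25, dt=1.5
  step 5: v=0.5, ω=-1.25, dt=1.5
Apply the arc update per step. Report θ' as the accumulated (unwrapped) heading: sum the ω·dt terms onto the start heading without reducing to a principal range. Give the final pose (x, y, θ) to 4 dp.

(0.8126, 4.4908, -0.2972)

step 1: θ'=0.4528 (R=0.5000) → pose (-2.8482, 0.3004, 0.4528)
step 2: θ'=-0.2972 (R=-1.3333) → pose (-1.8745, 0.3763, -0.2972)
step 3: θ'=1.2028 (R=1.3333) → pose (-0.2399, 1.1715, 1.2028)
step 4: θ'=1.5778 (R=8.0000) → pose (0.2954, 4.1055, 1.5778)
step 5: θ'=-0.2972 (R=-0.4000) → pose (0.8126, 4.4908, -0.2972)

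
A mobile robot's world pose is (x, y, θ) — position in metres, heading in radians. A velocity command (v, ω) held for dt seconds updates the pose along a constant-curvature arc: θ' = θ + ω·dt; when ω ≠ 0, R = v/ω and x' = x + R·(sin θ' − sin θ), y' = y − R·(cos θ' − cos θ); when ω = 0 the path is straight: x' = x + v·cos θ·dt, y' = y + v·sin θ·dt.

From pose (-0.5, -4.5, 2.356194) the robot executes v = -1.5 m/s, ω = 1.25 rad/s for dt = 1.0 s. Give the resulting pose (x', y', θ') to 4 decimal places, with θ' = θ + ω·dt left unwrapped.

θ' = 2.3562 + 1.25·1.0 = 3.6062
R = v/ω = -1.5/1.25 = -1.2000
x' = -0.5 + -1.2000·(sin 3.6062 − sin 2.3562) = 0.8862
y' = -4.5 − -1.2000·(cos 3.6062 − cos 2.3562) = -4.7243

(0.8862, -4.7243, 3.6062)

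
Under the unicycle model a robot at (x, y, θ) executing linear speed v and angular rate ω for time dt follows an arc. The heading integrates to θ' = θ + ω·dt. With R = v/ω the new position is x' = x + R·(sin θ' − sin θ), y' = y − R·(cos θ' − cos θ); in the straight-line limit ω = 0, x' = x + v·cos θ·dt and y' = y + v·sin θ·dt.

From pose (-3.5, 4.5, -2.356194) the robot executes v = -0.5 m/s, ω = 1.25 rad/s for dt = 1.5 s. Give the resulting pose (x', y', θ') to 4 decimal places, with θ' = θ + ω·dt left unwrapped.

(-3.5977, 5.1374, -0.4812)

θ' = -2.3562 + 1.25·1.5 = -0.4812
R = v/ω = -0.5/1.25 = -0.4000
x' = -3.5 + -0.4000·(sin -0.4812 − sin -2.3562) = -3.5977
y' = 4.5 − -0.4000·(cos -0.4812 − cos -2.3562) = 5.1374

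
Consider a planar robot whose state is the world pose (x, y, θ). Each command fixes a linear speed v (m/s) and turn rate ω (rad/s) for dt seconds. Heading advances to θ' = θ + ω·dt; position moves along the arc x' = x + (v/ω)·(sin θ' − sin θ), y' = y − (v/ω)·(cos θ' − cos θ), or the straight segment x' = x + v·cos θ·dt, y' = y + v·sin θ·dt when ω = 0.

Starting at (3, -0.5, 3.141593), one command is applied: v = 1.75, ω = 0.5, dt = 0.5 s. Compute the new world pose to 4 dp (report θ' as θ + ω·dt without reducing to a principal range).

θ' = 3.1416 + 0.5·0.5 = 3.3916
R = v/ω = 1.75/0.5 = 3.5000
x' = 3 + 3.5000·(sin 3.3916 − sin 3.1416) = 2.1341
y' = -0.5 − 3.5000·(cos 3.3916 − cos 3.1416) = -0.6088

(2.1341, -0.6088, 3.3916)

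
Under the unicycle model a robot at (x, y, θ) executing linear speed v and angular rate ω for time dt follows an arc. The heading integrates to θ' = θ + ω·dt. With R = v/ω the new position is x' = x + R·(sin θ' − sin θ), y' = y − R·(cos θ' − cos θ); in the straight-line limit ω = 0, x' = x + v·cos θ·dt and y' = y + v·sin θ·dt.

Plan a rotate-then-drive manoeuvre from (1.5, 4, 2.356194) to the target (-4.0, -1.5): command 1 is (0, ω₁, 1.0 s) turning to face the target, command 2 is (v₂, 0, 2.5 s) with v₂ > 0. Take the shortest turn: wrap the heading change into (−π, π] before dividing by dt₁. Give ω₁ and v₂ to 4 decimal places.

ω₁ = 1.5708, v₂ = 3.1113

heading to target = atan2(-1.5−4, -4−1.5) = -2.3562
Δθ = wrap(-2.3562 − 2.3562) = 1.5708; ω₁ = Δθ/dt₁ = 1.5708
distance = √((-4−1.5)² + (-1.5−4)²) = 7.7782; v₂ = distance/dt₂ = 3.1113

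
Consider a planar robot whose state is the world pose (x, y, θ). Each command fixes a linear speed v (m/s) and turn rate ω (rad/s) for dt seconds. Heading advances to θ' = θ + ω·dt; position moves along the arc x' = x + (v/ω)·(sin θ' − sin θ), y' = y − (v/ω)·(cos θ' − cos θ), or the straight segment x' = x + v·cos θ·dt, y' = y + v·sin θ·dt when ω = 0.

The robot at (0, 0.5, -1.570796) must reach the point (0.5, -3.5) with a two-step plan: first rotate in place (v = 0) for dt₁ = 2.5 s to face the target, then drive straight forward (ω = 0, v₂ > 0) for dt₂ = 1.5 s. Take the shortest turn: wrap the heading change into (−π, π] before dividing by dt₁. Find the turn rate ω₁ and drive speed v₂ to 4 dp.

ω₁ = 0.0497, v₂ = 2.6874

heading to target = atan2(-3.5−0.5, 0.5−0) = -1.4464
Δθ = wrap(-1.4464 − -1.5708) = 0.1244; ω₁ = Δθ/dt₁ = 0.0497
distance = √((0.5−0)² + (-3.5−0.5)²) = 4.0311; v₂ = distance/dt₂ = 2.6874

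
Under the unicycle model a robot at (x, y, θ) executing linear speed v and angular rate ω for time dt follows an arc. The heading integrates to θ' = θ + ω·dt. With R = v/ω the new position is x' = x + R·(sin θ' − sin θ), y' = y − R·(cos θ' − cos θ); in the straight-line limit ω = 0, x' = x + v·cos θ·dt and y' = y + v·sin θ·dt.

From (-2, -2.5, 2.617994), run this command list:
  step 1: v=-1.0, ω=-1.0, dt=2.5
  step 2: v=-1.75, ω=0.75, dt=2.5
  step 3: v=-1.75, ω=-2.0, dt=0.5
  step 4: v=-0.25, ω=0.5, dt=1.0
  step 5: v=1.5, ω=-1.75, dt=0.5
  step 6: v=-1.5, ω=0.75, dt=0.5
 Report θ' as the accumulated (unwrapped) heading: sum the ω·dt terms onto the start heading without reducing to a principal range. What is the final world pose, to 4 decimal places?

(-4.5395, -8.6087, 0.9930)

step 1: θ'=0.1180 (R=1.0000) → pose (-2.3823, -4.3591, 0.1180)
step 2: θ'=1.9930 (R=-2.3333) → pose (-4.2360, -7.6323, 1.9930)
step 3: θ'=0.9930 (R=0.8750) → pose (-4.3013, -8.4688, 0.9930)
step 4: θ'=1.4930 (R=-0.5000) → pose (-4.3809, -8.7030, 1.4930)
step 5: θ'=0.6180 (R=-0.8571) → pose (-4.0230, -8.0710, 0.6180)
step 6: θ'=0.9930 (R=-2.0000) → pose (-4.5395, -8.6087, 0.9930)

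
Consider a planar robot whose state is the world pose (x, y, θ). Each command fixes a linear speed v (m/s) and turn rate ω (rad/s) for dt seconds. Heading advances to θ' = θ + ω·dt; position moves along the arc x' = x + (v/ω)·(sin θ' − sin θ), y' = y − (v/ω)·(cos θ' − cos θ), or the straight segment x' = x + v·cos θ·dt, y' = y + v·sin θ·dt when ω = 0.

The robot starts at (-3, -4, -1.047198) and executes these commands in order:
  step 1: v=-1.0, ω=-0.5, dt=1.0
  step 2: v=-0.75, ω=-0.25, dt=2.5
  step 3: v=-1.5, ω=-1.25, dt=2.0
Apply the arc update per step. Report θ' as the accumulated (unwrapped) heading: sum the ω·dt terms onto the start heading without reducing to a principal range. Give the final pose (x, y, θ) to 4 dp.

(-0.5534, -1.9098, -4.6722)

step 1: θ'=-1.5472 (R=2.0000) → pose (-3.2674, -3.0472, -1.5472)
step 2: θ'=-2.1722 (R=3.0000) → pose (-2.7419, -1.2790, -2.1722)
step 3: θ'=-4.6722 (R=1.2000) → pose (-0.5534, -1.9098, -4.6722)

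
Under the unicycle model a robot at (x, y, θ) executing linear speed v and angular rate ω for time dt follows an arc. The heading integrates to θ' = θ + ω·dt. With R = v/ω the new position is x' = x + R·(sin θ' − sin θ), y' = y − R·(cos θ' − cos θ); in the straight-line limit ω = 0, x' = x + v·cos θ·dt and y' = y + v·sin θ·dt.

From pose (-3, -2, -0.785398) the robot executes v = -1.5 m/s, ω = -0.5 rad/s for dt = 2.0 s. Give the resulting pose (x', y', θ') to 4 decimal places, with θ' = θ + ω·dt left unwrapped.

θ' = -0.7854 + -0.5·2.0 = -1.7854
R = v/ω = -1.5/-0.5 = 3.0000
x' = -3 + 3.0000·(sin -1.7854 − sin -0.7854) = -3.8099
y' = -2 − 3.0000·(cos -1.7854 − cos -0.7854) = 0.7602

(-3.8099, 0.7602, -1.7854)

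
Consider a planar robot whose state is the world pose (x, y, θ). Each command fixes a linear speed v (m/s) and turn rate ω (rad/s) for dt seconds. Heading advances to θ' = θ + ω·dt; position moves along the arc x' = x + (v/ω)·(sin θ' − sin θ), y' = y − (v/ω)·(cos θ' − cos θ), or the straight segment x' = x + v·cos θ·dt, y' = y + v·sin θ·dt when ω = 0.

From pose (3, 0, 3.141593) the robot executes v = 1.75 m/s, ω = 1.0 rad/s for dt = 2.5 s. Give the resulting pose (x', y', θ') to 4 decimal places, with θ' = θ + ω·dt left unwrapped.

(1.9527, -3.1520, 5.6416)

θ' = 3.1416 + 1.0·2.5 = 5.6416
R = v/ω = 1.75/1.0 = 1.7500
x' = 3 + 1.7500·(sin 5.6416 − sin 3.1416) = 1.9527
y' = 0 − 1.7500·(cos 5.6416 − cos 3.1416) = -3.1520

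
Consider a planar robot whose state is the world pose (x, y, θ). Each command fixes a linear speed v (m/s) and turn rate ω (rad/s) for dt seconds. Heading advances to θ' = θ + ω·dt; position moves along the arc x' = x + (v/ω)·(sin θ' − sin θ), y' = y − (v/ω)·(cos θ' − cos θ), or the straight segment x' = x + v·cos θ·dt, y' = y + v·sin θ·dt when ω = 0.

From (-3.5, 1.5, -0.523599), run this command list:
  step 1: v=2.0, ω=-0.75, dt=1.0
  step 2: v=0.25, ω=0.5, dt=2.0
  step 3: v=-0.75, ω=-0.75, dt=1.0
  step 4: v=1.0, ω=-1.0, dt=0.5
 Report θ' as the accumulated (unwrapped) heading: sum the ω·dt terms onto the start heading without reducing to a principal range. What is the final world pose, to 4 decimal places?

(-2.3795, -0.3941, -1.5236)

step 1: θ'=-1.2736 (R=-2.6667) → pose (-2.2836, -0.0285, -1.2736)
step 2: θ'=-0.2736 (R=0.5000) → pose (-1.9406, -0.3635, -0.2736)
step 3: θ'=-1.0236 (R=1.0000) → pose (-2.5244, 0.0790, -1.0236)
step 4: θ'=-1.5236 (R=-1.0000) → pose (-2.3795, -0.3941, -1.5236)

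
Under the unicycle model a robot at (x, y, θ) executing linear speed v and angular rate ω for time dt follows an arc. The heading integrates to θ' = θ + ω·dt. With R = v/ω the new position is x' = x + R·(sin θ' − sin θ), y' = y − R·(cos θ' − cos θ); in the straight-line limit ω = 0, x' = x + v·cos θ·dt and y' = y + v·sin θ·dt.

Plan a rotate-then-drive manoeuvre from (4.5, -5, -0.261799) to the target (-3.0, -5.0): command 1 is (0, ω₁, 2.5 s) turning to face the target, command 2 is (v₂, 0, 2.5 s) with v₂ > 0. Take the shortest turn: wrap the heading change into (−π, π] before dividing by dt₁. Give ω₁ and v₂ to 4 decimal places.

ω₁ = -1.1519, v₂ = 3.0000

heading to target = atan2(-5−-5, -3−4.5) = 3.1416
Δθ = wrap(3.1416 − -0.2618) = -2.8798; ω₁ = Δθ/dt₁ = -1.1519
distance = √((-3−4.5)² + (-5−-5)²) = 7.5000; v₂ = distance/dt₂ = 3.0000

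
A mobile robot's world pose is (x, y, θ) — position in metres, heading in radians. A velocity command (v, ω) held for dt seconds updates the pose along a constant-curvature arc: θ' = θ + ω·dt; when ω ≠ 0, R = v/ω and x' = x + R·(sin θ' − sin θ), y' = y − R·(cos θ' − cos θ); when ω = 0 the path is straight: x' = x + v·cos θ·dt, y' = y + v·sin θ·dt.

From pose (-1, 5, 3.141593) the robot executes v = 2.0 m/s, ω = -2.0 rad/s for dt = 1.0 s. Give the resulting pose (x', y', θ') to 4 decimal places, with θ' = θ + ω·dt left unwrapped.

θ' = 3.1416 + -2.0·1.0 = 1.1416
R = v/ω = 2.0/-2.0 = -1.0000
x' = -1 + -1.0000·(sin 1.1416 − sin 3.1416) = -1.9093
y' = 5 − -1.0000·(cos 1.1416 − cos 3.1416) = 6.4161

(-1.9093, 6.4161, 1.1416)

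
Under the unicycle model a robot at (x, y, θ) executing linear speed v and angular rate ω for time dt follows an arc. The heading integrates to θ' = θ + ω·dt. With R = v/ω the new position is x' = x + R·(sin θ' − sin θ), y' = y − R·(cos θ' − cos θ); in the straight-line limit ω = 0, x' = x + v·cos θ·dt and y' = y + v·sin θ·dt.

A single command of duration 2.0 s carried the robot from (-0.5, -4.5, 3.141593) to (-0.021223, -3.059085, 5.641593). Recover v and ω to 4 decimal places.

v = -1.0000, ω = 1.2500

Δθ = 5.641593 − 3.141593 = 2.500000
ω = Δθ/dt = 2.500000/2.0 = 1.2500
R = −Δy/(cos θ' − cos θ) = -0.8000
v = R·ω = -0.8000·1.2500 = -1.0000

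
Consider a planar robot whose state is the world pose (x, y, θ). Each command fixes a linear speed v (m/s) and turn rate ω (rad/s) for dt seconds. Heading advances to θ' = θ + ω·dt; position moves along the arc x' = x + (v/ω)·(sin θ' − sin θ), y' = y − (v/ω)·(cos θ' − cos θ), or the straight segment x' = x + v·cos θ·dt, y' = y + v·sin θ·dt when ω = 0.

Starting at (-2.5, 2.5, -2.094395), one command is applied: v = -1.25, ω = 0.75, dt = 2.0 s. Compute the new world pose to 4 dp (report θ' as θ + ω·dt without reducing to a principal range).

θ' = -2.0944 + 0.75·2.0 = -0.5944
R = v/ω = -1.25/0.75 = -1.6667
x' = -2.5 + -1.6667·(sin -0.5944 − sin -2.0944) = -3.0100
y' = 2.5 − -1.6667·(cos -0.5944 − cos -2.0944) = 4.7141

(-3.0100, 4.7141, -0.5944)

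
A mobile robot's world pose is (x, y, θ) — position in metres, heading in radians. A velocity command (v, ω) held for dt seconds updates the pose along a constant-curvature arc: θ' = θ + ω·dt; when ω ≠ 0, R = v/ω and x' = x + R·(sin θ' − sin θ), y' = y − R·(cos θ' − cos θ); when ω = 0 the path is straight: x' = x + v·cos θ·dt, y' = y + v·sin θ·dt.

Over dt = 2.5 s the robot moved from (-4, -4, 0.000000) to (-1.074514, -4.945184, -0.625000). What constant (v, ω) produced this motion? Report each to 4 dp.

v = 1.2500, ω = -0.2500

Δθ = -0.625000 − 0.000000 = -0.625000
ω = Δθ/dt = -0.625000/2.5 = -0.2500
R = Δx/(sin θ' − sin θ) = -5.0000
v = R·ω = -5.0000·-0.2500 = 1.2500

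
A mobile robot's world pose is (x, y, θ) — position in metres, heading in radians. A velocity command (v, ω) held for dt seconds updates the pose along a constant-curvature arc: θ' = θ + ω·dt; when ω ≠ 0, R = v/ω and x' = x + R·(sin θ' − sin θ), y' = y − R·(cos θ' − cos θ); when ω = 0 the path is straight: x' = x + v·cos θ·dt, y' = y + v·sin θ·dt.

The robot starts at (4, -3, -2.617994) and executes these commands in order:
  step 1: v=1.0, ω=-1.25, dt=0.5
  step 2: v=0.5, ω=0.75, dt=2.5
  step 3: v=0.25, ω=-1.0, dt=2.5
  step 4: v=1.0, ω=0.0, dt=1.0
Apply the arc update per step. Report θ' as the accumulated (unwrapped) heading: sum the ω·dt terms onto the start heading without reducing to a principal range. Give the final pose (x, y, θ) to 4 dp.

step 1: θ'=-3.2430 (R=-0.8000) → pose (3.5190, -3.1031, -3.2430)
step 2: θ'=-1.3680 (R=0.6667) → pose (2.7985, -3.9006, -1.3680)
step 3: θ'=-3.8680 (R=-0.2500) → pose (2.3876, -4.1378, -3.8680)
step 4: θ'=-3.8680 (straight) → pose (1.6400, -3.4737, -3.8680)

(1.6400, -3.4737, -3.8680)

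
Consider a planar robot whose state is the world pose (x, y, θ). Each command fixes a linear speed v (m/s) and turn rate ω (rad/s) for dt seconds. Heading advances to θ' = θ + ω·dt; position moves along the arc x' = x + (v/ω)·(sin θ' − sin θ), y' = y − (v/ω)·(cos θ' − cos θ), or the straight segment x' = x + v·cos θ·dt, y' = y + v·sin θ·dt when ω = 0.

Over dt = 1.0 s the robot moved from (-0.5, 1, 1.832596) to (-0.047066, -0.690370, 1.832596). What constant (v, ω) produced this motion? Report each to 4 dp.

v = -1.7500, ω = 0.0000

Δθ = 1.832596 − 1.832596 = 0.000000
ω = Δθ/dt = 0.000000/1.0 = 0.0000
ω = 0 → v = (Δx·cos θ + Δy·sin θ)/dt = -1.7500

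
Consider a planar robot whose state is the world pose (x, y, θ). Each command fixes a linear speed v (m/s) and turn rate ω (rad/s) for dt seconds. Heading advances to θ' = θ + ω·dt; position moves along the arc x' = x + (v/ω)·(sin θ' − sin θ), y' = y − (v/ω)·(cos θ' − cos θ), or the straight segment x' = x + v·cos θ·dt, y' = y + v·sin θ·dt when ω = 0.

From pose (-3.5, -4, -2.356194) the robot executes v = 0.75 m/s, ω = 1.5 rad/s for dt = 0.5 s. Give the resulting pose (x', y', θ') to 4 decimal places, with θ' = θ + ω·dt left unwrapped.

θ' = -2.3562 + 1.5·0.5 = -1.6062
R = v/ω = 0.75/1.5 = 0.5000
x' = -3.5 + 0.5000·(sin -1.6062 − sin -2.3562) = -3.6461
y' = -4 − 0.5000·(cos -1.6062 − cos -2.3562) = -4.3359

(-3.6461, -4.3359, -1.6062)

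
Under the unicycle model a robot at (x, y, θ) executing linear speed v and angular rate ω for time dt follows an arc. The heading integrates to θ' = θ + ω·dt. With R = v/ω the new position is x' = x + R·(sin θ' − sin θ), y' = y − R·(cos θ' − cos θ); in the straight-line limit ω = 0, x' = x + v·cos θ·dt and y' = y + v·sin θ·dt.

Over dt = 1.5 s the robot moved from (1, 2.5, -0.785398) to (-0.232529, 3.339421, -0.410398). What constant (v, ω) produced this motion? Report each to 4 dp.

Δθ = -0.410398 − -0.785398 = 0.375000
ω = Δθ/dt = 0.375000/1.5 = 0.2500
R = Δx/(sin θ' − sin θ) = -4.0000
v = R·ω = -4.0000·0.2500 = -1.0000

v = -1.0000, ω = 0.2500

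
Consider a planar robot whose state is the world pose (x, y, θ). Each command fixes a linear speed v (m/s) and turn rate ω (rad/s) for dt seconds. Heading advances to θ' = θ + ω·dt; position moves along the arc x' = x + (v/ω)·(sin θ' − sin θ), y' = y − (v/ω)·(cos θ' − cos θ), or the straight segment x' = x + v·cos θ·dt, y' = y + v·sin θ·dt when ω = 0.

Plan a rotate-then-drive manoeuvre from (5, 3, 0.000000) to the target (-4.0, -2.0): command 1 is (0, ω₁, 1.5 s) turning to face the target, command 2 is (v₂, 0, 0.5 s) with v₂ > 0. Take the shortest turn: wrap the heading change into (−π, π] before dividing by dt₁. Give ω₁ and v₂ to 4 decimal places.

heading to target = atan2(-2−3, -4−5) = -2.6345
Δθ = wrap(-2.6345 − 0.0000) = -2.6345; ω₁ = Δθ/dt₁ = -1.7563
distance = √((-4−5)² + (-2−3)²) = 10.2956; v₂ = distance/dt₂ = 20.5913

ω₁ = -1.7563, v₂ = 20.5913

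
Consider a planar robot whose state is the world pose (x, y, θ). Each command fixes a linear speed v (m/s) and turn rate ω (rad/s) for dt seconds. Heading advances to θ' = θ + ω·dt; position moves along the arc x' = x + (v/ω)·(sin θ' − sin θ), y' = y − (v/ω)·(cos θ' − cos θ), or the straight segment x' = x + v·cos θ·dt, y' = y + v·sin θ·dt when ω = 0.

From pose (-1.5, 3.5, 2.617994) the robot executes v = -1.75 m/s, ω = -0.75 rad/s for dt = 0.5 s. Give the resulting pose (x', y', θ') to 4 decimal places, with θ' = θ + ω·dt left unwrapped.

(-0.8409, 2.9323, 2.2430)

θ' = 2.6180 + -0.75·0.5 = 2.2430
R = v/ω = -1.75/-0.75 = 2.3333
x' = -1.5 + 2.3333·(sin 2.2430 − sin 2.6180) = -0.8409
y' = 3.5 − 2.3333·(cos 2.2430 − cos 2.6180) = 2.9323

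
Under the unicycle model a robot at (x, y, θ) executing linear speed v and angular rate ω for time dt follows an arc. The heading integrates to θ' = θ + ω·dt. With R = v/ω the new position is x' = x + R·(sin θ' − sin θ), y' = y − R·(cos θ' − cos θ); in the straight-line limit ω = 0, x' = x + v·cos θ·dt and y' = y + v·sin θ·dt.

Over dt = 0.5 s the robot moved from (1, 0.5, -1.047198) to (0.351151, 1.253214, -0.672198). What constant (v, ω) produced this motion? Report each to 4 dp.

v = -2.0000, ω = 0.7500

Δθ = -0.672198 − -1.047198 = 0.375000
ω = Δθ/dt = 0.375000/0.5 = 0.7500
R = −Δy/(cos θ' − cos θ) = -2.6667
v = R·ω = -2.6667·0.7500 = -2.0000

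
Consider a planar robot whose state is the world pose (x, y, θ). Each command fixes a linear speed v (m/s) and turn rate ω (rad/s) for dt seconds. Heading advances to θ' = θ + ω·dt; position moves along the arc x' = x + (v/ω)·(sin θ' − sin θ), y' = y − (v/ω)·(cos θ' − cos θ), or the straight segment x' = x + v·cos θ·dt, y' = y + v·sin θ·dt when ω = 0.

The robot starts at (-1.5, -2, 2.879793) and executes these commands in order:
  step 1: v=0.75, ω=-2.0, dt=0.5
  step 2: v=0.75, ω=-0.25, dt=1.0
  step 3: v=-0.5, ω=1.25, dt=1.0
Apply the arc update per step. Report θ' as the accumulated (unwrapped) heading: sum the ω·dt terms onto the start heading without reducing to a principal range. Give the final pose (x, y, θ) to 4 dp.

step 1: θ'=1.8798 (R=-0.3750) → pose (-1.7602, -1.7518, 1.8798)
step 2: θ'=1.6298 (R=-3.0000) → pose (-1.8970, -1.0164, 1.6298)
step 3: θ'=2.8798 (R=-0.4000) → pose (-1.6013, -1.3792, 2.8798)

(-1.6013, -1.3792, 2.8798)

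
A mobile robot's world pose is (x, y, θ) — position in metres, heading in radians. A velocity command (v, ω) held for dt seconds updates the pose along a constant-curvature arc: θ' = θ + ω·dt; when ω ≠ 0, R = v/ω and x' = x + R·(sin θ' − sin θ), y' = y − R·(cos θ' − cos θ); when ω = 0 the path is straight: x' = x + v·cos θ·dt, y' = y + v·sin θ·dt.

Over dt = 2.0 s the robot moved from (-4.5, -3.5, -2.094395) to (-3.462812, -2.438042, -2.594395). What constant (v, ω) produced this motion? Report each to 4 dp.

Δθ = -2.594395 − -2.094395 = -0.500000
ω = Δθ/dt = -0.500000/2.0 = -0.2500
R = −Δy/(cos θ' − cos θ) = 3.0000
v = R·ω = 3.0000·-0.2500 = -0.7500

v = -0.7500, ω = -0.2500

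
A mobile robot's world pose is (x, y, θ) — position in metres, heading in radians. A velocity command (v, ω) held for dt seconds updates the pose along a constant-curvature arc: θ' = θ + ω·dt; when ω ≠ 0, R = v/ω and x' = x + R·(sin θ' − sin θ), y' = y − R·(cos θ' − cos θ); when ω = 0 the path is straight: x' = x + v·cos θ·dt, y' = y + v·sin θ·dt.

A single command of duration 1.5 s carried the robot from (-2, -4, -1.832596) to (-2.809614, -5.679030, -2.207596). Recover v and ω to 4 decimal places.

Δθ = -2.207596 − -1.832596 = -0.375000
ω = Δθ/dt = -0.375000/1.5 = -0.2500
R = −Δy/(cos θ' − cos θ) = -5.0000
v = R·ω = -5.0000·-0.2500 = 1.2500

v = 1.2500, ω = -0.2500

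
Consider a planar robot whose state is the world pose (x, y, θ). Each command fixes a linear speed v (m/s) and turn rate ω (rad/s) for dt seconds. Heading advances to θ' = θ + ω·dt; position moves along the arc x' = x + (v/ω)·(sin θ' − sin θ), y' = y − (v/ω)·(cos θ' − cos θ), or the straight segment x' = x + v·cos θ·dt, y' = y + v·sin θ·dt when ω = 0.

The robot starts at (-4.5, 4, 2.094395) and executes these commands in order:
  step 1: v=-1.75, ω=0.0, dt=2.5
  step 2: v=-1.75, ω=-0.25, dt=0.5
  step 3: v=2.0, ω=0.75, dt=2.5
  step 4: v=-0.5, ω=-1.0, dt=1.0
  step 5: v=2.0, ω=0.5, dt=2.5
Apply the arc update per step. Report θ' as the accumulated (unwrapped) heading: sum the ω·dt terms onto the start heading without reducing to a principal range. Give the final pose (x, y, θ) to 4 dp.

(-10.0666, -0.9827, 4.0944)

step 1: θ'=2.0944 (straight) → pose (-2.3125, 0.2111, 2.0944)
step 2: θ'=1.9694 (R=7.0000) → pose (-1.9234, -0.5720, 1.9694)
step 3: θ'=3.8444 (R=2.6667) → pose (-6.1047, 0.4278, 3.8444)
step 4: θ'=2.8444 (R=0.5000) → pose (-5.6351, 0.5243, 2.8444)
step 5: θ'=4.0944 (R=4.0000) → pose (-10.0666, -0.9827, 4.0944)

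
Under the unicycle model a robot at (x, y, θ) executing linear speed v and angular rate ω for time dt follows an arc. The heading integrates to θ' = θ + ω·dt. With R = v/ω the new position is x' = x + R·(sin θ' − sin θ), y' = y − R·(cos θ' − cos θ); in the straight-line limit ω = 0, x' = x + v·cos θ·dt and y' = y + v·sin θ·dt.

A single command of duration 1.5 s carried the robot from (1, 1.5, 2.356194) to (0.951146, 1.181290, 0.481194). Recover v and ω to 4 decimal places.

Δθ = 0.481194 − 2.356194 = -1.875000
ω = Δθ/dt = -1.875000/1.5 = -1.2500
R = −Δy/(cos θ' − cos θ) = 0.2000
v = R·ω = 0.2000·-1.2500 = -0.2500

v = -0.2500, ω = -1.2500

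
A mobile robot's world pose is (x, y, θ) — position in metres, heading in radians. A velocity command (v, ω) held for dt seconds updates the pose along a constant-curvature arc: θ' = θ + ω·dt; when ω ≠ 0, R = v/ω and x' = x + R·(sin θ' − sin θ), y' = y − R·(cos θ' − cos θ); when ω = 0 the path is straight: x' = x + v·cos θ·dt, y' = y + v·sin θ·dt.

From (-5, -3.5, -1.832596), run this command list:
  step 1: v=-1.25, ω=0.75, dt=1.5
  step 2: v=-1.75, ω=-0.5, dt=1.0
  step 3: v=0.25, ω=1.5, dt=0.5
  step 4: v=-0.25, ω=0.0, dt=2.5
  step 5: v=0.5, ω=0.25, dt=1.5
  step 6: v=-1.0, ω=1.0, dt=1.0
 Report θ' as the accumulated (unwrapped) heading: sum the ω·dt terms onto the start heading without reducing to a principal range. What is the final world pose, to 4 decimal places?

(-7.1597, -0.7876, 0.9174)

step 1: θ'=-0.7076 (R=-1.6667) → pose (-5.5265, -1.8021, -0.7076)
step 2: θ'=-1.2076 (R=3.5000) → pose (-6.5232, -0.3858, -1.2076)
step 3: θ'=-0.4576 (R=0.1667) → pose (-6.4410, -0.4761, -0.4576)
step 4: θ'=-0.4576 (straight) → pose (-7.0017, -0.2000, -0.4576)
step 5: θ'=-0.0826 (R=2.0000) → pose (-6.2831, -0.3989, -0.0826)
step 6: θ'=0.9174 (R=-1.0000) → pose (-7.1597, -0.7876, 0.9174)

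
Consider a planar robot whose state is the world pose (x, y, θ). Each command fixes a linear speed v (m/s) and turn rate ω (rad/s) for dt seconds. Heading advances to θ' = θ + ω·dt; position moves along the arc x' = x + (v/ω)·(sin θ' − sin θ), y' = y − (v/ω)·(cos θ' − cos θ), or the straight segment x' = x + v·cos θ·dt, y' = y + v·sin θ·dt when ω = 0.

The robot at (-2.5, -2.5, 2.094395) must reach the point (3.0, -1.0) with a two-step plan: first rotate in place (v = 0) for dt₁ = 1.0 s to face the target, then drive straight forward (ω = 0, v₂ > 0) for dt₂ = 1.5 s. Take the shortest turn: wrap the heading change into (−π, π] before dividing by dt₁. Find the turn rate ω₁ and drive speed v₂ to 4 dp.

heading to target = atan2(-1−-2.5, 3−-2.5) = 0.2663
Δθ = wrap(0.2663 − 2.0944) = -1.8281; ω₁ = Δθ/dt₁ = -1.8281
distance = √((3−-2.5)² + (-1−-2.5)²) = 5.7009; v₂ = distance/dt₂ = 3.8006

ω₁ = -1.8281, v₂ = 3.8006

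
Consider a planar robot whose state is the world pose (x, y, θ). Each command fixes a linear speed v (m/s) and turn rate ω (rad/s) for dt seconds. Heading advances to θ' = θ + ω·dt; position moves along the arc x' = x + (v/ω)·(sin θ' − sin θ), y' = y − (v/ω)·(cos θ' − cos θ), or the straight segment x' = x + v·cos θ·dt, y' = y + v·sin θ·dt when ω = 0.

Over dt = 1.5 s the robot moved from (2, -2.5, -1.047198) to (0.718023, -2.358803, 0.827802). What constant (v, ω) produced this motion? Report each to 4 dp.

Δθ = 0.827802 − -1.047198 = 1.875000
ω = Δθ/dt = 1.875000/1.5 = 1.2500
R = Δx/(sin θ' − sin θ) = -0.8000
v = R·ω = -0.8000·1.2500 = -1.0000

v = -1.0000, ω = 1.2500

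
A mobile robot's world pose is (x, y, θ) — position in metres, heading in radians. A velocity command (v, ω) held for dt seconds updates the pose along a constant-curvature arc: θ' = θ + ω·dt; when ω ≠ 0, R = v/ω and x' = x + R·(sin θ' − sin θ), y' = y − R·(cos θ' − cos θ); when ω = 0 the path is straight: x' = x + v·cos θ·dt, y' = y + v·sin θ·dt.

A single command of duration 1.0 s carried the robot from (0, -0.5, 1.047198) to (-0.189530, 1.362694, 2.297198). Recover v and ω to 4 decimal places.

v = 2.0000, ω = 1.2500

Δθ = 2.297198 − 1.047198 = 1.250000
ω = Δθ/dt = 1.250000/1.0 = 1.2500
R = −Δy/(cos θ' − cos θ) = 1.6000
v = R·ω = 1.6000·1.2500 = 2.0000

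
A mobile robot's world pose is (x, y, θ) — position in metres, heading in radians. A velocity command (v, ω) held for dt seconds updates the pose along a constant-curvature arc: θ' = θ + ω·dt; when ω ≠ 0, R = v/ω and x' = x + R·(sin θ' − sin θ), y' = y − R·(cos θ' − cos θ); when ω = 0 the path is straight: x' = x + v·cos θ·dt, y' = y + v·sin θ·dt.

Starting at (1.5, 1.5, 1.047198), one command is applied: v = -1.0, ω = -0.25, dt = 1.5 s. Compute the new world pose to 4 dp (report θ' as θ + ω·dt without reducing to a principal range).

θ' = 1.0472 + -0.25·1.5 = 0.6722
R = v/ω = -1.0/-0.25 = 4.0000
x' = 1.5 + 4.0000·(sin 0.6722 − sin 1.0472) = 0.5267
y' = 1.5 − 4.0000·(cos 0.6722 − cos 1.0472) = 0.3702

(0.5267, 0.3702, 0.6722)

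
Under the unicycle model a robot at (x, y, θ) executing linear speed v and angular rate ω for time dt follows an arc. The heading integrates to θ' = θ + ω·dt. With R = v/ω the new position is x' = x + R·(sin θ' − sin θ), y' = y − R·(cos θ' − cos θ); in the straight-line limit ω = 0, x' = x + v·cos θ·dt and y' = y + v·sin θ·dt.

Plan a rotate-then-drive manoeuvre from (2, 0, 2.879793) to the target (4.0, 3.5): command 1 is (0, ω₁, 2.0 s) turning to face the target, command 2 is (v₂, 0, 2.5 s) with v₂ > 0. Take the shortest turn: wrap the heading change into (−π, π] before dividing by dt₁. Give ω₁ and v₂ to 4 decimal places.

heading to target = atan2(3.5−0, 4−2) = 1.0517
Δθ = wrap(1.0517 − 2.8798) = -1.8281; ω₁ = Δθ/dt₁ = -0.9141
distance = √((4−2)² + (3.5−0)²) = 4.0311; v₂ = distance/dt₂ = 1.6125

ω₁ = -0.9141, v₂ = 1.6125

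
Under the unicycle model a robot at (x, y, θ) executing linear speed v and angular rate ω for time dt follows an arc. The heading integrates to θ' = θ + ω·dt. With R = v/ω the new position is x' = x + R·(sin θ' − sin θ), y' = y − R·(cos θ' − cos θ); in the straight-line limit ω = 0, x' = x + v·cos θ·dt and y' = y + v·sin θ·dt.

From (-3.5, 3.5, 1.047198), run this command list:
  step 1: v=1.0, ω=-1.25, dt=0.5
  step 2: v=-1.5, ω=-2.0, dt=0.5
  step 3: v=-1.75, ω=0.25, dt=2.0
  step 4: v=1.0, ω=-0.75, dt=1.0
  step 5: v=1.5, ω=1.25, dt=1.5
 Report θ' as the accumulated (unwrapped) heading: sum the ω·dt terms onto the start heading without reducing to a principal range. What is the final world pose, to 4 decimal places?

step 1: θ'=0.4222 (R=-0.8000) → pose (-3.1350, 3.8298, 0.4222)
step 2: θ'=-0.5778 (R=0.7500) → pose (-3.8520, 3.8856, -0.5778)
step 3: θ'=-0.0778 (R=-7.0000) → pose (-7.1312, 5.0008, -0.0778)
step 4: θ'=-0.8278 (R=-1.3333) → pose (-6.2529, 4.5735, -0.8278)
step 5: θ'=1.0472 (R=1.2000) → pose (-4.3299, 4.7853, 1.0472)

(-4.3299, 4.7853, 1.0472)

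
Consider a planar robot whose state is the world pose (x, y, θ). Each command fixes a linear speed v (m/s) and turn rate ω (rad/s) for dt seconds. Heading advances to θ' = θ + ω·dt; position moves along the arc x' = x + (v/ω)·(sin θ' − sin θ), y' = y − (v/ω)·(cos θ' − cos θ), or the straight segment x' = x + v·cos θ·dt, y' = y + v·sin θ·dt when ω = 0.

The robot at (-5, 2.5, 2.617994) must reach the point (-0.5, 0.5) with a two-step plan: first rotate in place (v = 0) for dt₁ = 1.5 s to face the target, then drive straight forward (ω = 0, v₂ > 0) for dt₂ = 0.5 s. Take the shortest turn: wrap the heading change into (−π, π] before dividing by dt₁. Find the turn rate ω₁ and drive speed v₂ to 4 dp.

ω₁ = -2.0241, v₂ = 9.8489

heading to target = atan2(0.5−2.5, -0.5−-5) = -0.4182
Δθ = wrap(-0.4182 − 2.6180) = -3.0362; ω₁ = Δθ/dt₁ = -2.0241
distance = √((-0.5−-5)² + (0.5−2.5)²) = 4.9244; v₂ = distance/dt₂ = 9.8489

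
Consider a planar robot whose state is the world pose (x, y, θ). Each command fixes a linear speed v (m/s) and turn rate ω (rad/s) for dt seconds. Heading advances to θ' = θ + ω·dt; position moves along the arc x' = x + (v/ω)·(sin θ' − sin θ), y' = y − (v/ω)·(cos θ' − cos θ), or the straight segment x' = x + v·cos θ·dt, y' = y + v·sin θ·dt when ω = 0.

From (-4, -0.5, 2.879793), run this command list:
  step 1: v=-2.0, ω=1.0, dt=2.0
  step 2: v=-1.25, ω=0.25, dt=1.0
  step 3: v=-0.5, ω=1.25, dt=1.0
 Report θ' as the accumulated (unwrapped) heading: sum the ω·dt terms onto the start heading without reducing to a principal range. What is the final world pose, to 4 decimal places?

(-2.2739, 3.1949, 6.3798)

step 1: θ'=4.8798 (R=-2.0000) → pose (-1.5103, 1.7651, 4.8798)
step 2: θ'=5.1298 (R=-5.0000) → pose (-1.8697, 2.9589, 5.1298)
step 3: θ'=6.3798 (R=-0.4000) → pose (-2.2739, 3.1949, 6.3798)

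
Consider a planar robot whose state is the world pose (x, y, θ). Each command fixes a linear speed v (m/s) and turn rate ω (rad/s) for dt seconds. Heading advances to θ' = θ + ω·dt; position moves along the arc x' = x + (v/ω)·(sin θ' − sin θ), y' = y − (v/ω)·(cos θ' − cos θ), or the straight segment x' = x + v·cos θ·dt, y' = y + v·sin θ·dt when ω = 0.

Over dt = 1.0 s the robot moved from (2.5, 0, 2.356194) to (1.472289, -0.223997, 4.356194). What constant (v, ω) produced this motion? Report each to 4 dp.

v = 1.2500, ω = 2.0000

Δθ = 4.356194 − 2.356194 = 2.000000
ω = Δθ/dt = 2.000000/1.0 = 2.0000
R = Δx/(sin θ' − sin θ) = 0.6250
v = R·ω = 0.6250·2.0000 = 1.2500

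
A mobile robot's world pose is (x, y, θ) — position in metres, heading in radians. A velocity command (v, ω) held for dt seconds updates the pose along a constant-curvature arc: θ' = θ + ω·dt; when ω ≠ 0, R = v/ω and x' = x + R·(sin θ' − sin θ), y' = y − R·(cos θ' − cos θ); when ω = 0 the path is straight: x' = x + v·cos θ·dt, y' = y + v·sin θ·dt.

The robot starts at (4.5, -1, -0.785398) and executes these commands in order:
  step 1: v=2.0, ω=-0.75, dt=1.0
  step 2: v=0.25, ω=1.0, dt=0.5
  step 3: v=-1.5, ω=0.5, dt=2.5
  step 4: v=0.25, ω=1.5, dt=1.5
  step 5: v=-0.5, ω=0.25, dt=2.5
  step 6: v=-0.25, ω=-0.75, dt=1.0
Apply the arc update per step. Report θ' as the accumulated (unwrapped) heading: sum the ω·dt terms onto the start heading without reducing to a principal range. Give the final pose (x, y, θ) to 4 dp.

(3.5353, -1.7561, 2.3396)

step 1: θ'=-1.5354 (R=-2.6667) → pose (5.2794, -2.7912, -1.5354)
step 2: θ'=-1.0354 (R=0.2500) → pose (5.3142, -2.9099, -1.0354)
step 3: θ'=0.2146 (R=-3.0000) → pose (2.0951, -1.5093, 0.2146)
step 4: θ'=2.4646 (R=0.1667) → pose (2.1640, -1.2166, 2.4646)
step 5: θ'=3.0896 (R=-2.0000) → pose (3.3130, -1.6549, 3.0896)
step 6: θ'=2.3396 (R=0.3333) → pose (3.5353, -1.7561, 2.3396)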